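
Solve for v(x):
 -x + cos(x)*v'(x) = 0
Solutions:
 v(x) = C1 + Integral(x/cos(x), x)


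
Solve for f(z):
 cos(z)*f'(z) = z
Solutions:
 f(z) = C1 + Integral(z/cos(z), z)


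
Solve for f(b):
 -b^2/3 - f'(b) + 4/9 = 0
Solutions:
 f(b) = C1 - b^3/9 + 4*b/9


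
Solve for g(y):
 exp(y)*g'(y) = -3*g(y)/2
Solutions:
 g(y) = C1*exp(3*exp(-y)/2)


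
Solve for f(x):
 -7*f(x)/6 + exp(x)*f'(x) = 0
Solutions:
 f(x) = C1*exp(-7*exp(-x)/6)


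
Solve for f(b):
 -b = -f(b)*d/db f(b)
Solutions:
 f(b) = -sqrt(C1 + b^2)
 f(b) = sqrt(C1 + b^2)


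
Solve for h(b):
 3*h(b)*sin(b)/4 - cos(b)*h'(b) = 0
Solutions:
 h(b) = C1/cos(b)^(3/4)


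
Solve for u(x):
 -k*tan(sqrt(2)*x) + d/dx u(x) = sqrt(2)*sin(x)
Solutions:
 u(x) = C1 - sqrt(2)*k*log(cos(sqrt(2)*x))/2 - sqrt(2)*cos(x)


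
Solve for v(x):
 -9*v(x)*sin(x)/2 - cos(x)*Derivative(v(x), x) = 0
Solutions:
 v(x) = C1*cos(x)^(9/2)


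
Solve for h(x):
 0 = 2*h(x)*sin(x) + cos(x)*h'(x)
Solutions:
 h(x) = C1*cos(x)^2


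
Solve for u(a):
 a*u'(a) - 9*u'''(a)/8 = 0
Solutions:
 u(a) = C1 + Integral(C2*airyai(2*3^(1/3)*a/3) + C3*airybi(2*3^(1/3)*a/3), a)


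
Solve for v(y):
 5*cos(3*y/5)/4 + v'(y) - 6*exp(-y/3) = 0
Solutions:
 v(y) = C1 - 25*sin(3*y/5)/12 - 18*exp(-y/3)


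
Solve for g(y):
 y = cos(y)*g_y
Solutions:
 g(y) = C1 + Integral(y/cos(y), y)


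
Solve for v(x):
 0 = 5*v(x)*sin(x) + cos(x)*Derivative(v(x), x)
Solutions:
 v(x) = C1*cos(x)^5


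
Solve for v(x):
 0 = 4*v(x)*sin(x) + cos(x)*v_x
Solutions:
 v(x) = C1*cos(x)^4


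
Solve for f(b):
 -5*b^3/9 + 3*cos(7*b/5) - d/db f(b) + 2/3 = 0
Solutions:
 f(b) = C1 - 5*b^4/36 + 2*b/3 + 15*sin(7*b/5)/7


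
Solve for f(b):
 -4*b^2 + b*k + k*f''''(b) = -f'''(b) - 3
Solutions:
 f(b) = C1 + C2*b + C3*b^2 + C4*exp(-b/k) + b^5/15 - 3*b^4*k/8 + b^3*(3*k^2 - 1)/2


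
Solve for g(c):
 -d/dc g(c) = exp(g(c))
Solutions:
 g(c) = log(1/(C1 + c))


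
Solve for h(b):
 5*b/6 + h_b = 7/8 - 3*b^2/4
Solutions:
 h(b) = C1 - b^3/4 - 5*b^2/12 + 7*b/8


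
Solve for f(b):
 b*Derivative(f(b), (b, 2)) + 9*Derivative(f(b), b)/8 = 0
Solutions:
 f(b) = C1 + C2/b^(1/8)


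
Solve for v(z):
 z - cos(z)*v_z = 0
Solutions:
 v(z) = C1 + Integral(z/cos(z), z)


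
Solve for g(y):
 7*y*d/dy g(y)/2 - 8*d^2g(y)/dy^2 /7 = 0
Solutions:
 g(y) = C1 + C2*erfi(7*sqrt(2)*y/8)


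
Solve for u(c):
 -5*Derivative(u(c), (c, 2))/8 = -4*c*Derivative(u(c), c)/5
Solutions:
 u(c) = C1 + C2*erfi(4*c/5)


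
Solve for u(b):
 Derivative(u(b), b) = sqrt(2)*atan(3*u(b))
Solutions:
 Integral(1/atan(3*_y), (_y, u(b))) = C1 + sqrt(2)*b


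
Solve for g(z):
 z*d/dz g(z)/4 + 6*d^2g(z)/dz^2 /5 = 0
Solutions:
 g(z) = C1 + C2*erf(sqrt(15)*z/12)


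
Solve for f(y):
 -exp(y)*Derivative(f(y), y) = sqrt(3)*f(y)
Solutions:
 f(y) = C1*exp(sqrt(3)*exp(-y))


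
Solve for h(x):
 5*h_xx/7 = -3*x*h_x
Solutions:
 h(x) = C1 + C2*erf(sqrt(210)*x/10)


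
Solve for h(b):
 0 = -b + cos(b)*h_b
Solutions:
 h(b) = C1 + Integral(b/cos(b), b)


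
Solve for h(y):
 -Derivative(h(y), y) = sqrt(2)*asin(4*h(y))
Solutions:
 Integral(1/asin(4*_y), (_y, h(y))) = C1 - sqrt(2)*y


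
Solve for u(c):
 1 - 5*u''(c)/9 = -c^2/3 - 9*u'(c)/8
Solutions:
 u(c) = C1 + C2*exp(81*c/40) - 8*c^3/81 - 320*c^2/2187 - 183064*c/177147


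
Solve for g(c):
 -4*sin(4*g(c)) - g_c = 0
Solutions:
 g(c) = -acos((-C1 - exp(32*c))/(C1 - exp(32*c)))/4 + pi/2
 g(c) = acos((-C1 - exp(32*c))/(C1 - exp(32*c)))/4


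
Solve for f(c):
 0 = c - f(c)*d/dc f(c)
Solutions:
 f(c) = -sqrt(C1 + c^2)
 f(c) = sqrt(C1 + c^2)


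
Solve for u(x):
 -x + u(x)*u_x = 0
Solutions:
 u(x) = -sqrt(C1 + x^2)
 u(x) = sqrt(C1 + x^2)


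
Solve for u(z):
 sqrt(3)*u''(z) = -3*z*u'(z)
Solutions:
 u(z) = C1 + C2*erf(sqrt(2)*3^(1/4)*z/2)


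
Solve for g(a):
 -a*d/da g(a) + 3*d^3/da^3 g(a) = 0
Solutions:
 g(a) = C1 + Integral(C2*airyai(3^(2/3)*a/3) + C3*airybi(3^(2/3)*a/3), a)


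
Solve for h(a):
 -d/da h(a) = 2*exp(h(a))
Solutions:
 h(a) = log(1/(C1 + 2*a))


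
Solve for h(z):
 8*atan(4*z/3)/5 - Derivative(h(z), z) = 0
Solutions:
 h(z) = C1 + 8*z*atan(4*z/3)/5 - 3*log(16*z^2 + 9)/5


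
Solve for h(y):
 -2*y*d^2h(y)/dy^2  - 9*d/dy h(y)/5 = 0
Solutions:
 h(y) = C1 + C2*y^(1/10)


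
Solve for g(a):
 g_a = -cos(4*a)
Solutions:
 g(a) = C1 - sin(4*a)/4


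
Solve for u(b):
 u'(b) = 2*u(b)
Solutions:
 u(b) = C1*exp(2*b)


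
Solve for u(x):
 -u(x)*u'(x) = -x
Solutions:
 u(x) = -sqrt(C1 + x^2)
 u(x) = sqrt(C1 + x^2)


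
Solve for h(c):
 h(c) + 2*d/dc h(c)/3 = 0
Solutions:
 h(c) = C1*exp(-3*c/2)


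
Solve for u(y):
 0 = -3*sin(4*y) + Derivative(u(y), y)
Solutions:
 u(y) = C1 - 3*cos(4*y)/4


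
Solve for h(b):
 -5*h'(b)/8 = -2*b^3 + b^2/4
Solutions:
 h(b) = C1 + 4*b^4/5 - 2*b^3/15


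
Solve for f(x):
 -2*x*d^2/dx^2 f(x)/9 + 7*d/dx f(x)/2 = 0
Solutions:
 f(x) = C1 + C2*x^(67/4)


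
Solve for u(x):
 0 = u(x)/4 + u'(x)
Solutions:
 u(x) = C1*exp(-x/4)


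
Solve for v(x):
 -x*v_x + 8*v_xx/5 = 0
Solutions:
 v(x) = C1 + C2*erfi(sqrt(5)*x/4)


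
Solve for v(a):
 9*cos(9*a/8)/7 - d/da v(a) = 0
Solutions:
 v(a) = C1 + 8*sin(9*a/8)/7


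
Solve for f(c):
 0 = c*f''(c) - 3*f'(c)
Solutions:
 f(c) = C1 + C2*c^4


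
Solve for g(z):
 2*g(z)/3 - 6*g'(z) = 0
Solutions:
 g(z) = C1*exp(z/9)


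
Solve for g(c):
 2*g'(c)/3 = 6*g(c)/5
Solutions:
 g(c) = C1*exp(9*c/5)


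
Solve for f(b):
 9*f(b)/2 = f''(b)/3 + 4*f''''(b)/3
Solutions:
 f(b) = C1*exp(-sqrt(2)*b*sqrt(-1 + sqrt(217))/4) + C2*exp(sqrt(2)*b*sqrt(-1 + sqrt(217))/4) + C3*sin(sqrt(2)*b*sqrt(1 + sqrt(217))/4) + C4*cos(sqrt(2)*b*sqrt(1 + sqrt(217))/4)


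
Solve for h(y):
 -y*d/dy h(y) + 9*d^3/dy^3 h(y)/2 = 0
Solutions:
 h(y) = C1 + Integral(C2*airyai(6^(1/3)*y/3) + C3*airybi(6^(1/3)*y/3), y)


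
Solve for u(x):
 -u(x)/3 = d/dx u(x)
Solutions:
 u(x) = C1*exp(-x/3)


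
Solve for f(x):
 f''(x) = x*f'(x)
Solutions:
 f(x) = C1 + C2*erfi(sqrt(2)*x/2)


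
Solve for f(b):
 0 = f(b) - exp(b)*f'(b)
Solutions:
 f(b) = C1*exp(-exp(-b))


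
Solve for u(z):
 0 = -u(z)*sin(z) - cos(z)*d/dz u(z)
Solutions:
 u(z) = C1*cos(z)


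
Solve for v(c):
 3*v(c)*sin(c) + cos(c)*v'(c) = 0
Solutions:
 v(c) = C1*cos(c)^3


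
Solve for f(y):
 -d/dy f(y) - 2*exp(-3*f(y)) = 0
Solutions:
 f(y) = log(C1 - 6*y)/3
 f(y) = log((-3^(1/3) - 3^(5/6)*I)*(C1 - 2*y)^(1/3)/2)
 f(y) = log((-3^(1/3) + 3^(5/6)*I)*(C1 - 2*y)^(1/3)/2)


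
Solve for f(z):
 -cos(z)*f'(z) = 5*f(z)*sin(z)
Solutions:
 f(z) = C1*cos(z)^5


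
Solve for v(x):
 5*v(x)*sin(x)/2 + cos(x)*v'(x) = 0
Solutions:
 v(x) = C1*cos(x)^(5/2)


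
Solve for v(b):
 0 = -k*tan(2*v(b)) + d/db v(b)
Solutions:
 v(b) = -asin(C1*exp(2*b*k))/2 + pi/2
 v(b) = asin(C1*exp(2*b*k))/2


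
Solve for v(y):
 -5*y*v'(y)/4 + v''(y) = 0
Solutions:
 v(y) = C1 + C2*erfi(sqrt(10)*y/4)


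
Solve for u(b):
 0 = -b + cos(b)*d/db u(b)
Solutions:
 u(b) = C1 + Integral(b/cos(b), b)


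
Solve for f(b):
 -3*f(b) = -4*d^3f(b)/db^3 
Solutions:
 f(b) = C3*exp(6^(1/3)*b/2) + (C1*sin(2^(1/3)*3^(5/6)*b/4) + C2*cos(2^(1/3)*3^(5/6)*b/4))*exp(-6^(1/3)*b/4)


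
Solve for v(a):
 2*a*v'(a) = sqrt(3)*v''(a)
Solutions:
 v(a) = C1 + C2*erfi(3^(3/4)*a/3)


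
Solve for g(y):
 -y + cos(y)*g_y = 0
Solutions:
 g(y) = C1 + Integral(y/cos(y), y)


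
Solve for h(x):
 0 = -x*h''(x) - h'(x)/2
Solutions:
 h(x) = C1 + C2*sqrt(x)


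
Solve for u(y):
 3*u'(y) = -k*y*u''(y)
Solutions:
 u(y) = C1 + y^(((re(k) - 3)*re(k) + im(k)^2)/(re(k)^2 + im(k)^2))*(C2*sin(3*log(y)*Abs(im(k))/(re(k)^2 + im(k)^2)) + C3*cos(3*log(y)*im(k)/(re(k)^2 + im(k)^2)))


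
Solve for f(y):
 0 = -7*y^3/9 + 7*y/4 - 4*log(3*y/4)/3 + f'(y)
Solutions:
 f(y) = C1 + 7*y^4/36 - 7*y^2/8 + 4*y*log(y)/3 - 8*y*log(2)/3 - 4*y/3 + 4*y*log(3)/3


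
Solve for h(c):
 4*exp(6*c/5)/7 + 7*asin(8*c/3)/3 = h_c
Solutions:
 h(c) = C1 + 7*c*asin(8*c/3)/3 + 7*sqrt(9 - 64*c^2)/24 + 10*exp(6*c/5)/21


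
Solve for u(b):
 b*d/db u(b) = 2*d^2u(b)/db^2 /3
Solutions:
 u(b) = C1 + C2*erfi(sqrt(3)*b/2)


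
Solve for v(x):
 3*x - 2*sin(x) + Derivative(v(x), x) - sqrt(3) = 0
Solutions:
 v(x) = C1 - 3*x^2/2 + sqrt(3)*x - 2*cos(x)


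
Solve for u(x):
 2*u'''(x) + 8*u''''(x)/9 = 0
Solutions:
 u(x) = C1 + C2*x + C3*x^2 + C4*exp(-9*x/4)


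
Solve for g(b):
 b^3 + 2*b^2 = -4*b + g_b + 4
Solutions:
 g(b) = C1 + b^4/4 + 2*b^3/3 + 2*b^2 - 4*b


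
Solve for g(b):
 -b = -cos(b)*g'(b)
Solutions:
 g(b) = C1 + Integral(b/cos(b), b)


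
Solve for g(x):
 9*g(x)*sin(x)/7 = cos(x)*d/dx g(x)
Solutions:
 g(x) = C1/cos(x)^(9/7)


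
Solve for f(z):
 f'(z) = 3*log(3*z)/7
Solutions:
 f(z) = C1 + 3*z*log(z)/7 - 3*z/7 + 3*z*log(3)/7


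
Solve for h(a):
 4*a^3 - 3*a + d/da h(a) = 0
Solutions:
 h(a) = C1 - a^4 + 3*a^2/2


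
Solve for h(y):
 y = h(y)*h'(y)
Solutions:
 h(y) = -sqrt(C1 + y^2)
 h(y) = sqrt(C1 + y^2)


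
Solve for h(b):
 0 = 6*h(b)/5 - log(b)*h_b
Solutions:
 h(b) = C1*exp(6*li(b)/5)


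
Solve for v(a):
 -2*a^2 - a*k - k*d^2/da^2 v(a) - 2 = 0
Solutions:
 v(a) = C1 + C2*a - a^4/(6*k) - a^3/6 - a^2/k


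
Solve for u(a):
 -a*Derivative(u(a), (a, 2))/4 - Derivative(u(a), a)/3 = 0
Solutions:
 u(a) = C1 + C2/a^(1/3)


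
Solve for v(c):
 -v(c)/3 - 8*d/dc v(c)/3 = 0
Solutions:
 v(c) = C1*exp(-c/8)


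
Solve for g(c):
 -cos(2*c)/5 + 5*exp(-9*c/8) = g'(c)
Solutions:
 g(c) = C1 - sin(2*c)/10 - 40*exp(-9*c/8)/9


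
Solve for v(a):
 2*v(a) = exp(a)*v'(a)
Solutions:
 v(a) = C1*exp(-2*exp(-a))


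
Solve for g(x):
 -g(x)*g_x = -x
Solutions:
 g(x) = -sqrt(C1 + x^2)
 g(x) = sqrt(C1 + x^2)


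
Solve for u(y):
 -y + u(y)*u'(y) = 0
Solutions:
 u(y) = -sqrt(C1 + y^2)
 u(y) = sqrt(C1 + y^2)


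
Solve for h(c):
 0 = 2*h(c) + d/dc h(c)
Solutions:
 h(c) = C1*exp(-2*c)


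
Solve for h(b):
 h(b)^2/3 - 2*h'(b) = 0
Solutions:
 h(b) = -6/(C1 + b)


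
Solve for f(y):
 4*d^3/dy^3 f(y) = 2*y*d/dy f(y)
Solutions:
 f(y) = C1 + Integral(C2*airyai(2^(2/3)*y/2) + C3*airybi(2^(2/3)*y/2), y)


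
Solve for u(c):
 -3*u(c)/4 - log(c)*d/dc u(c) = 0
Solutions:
 u(c) = C1*exp(-3*li(c)/4)


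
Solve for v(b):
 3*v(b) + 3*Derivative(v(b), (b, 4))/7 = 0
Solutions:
 v(b) = (C1*sin(sqrt(2)*7^(1/4)*b/2) + C2*cos(sqrt(2)*7^(1/4)*b/2))*exp(-sqrt(2)*7^(1/4)*b/2) + (C3*sin(sqrt(2)*7^(1/4)*b/2) + C4*cos(sqrt(2)*7^(1/4)*b/2))*exp(sqrt(2)*7^(1/4)*b/2)


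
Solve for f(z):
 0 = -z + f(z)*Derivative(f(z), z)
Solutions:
 f(z) = -sqrt(C1 + z^2)
 f(z) = sqrt(C1 + z^2)


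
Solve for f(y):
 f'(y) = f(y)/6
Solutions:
 f(y) = C1*exp(y/6)


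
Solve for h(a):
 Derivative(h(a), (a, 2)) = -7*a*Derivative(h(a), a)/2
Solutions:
 h(a) = C1 + C2*erf(sqrt(7)*a/2)


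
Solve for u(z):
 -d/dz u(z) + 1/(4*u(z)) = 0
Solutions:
 u(z) = -sqrt(C1 + 2*z)/2
 u(z) = sqrt(C1 + 2*z)/2


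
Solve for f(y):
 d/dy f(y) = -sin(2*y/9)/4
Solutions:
 f(y) = C1 + 9*cos(2*y/9)/8


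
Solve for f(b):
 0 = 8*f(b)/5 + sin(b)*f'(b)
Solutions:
 f(b) = C1*(cos(b) + 1)^(4/5)/(cos(b) - 1)^(4/5)


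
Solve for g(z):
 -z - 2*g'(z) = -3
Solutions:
 g(z) = C1 - z^2/4 + 3*z/2


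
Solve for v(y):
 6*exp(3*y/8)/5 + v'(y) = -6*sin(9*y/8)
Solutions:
 v(y) = C1 - 16*exp(3*y/8)/5 + 16*cos(9*y/8)/3


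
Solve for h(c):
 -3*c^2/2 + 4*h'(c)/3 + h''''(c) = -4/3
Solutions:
 h(c) = C1 + C4*exp(-6^(2/3)*c/3) + 3*c^3/8 - c + (C2*sin(2^(2/3)*3^(1/6)*c/2) + C3*cos(2^(2/3)*3^(1/6)*c/2))*exp(6^(2/3)*c/6)


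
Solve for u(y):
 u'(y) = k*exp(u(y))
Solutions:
 u(y) = log(-1/(C1 + k*y))


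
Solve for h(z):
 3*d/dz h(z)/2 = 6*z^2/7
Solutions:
 h(z) = C1 + 4*z^3/21


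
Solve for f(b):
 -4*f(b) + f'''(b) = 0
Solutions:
 f(b) = C3*exp(2^(2/3)*b) + (C1*sin(2^(2/3)*sqrt(3)*b/2) + C2*cos(2^(2/3)*sqrt(3)*b/2))*exp(-2^(2/3)*b/2)


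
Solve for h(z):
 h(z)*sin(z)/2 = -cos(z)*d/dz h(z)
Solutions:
 h(z) = C1*sqrt(cos(z))


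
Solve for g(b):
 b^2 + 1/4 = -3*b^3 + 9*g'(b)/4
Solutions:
 g(b) = C1 + b^4/3 + 4*b^3/27 + b/9


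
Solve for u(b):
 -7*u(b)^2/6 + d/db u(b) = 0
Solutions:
 u(b) = -6/(C1 + 7*b)


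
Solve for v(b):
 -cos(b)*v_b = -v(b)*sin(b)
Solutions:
 v(b) = C1/cos(b)


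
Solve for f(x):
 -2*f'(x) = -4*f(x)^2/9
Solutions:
 f(x) = -9/(C1 + 2*x)


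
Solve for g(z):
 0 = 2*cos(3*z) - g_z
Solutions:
 g(z) = C1 + 2*sin(3*z)/3


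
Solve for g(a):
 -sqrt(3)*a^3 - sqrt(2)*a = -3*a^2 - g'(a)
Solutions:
 g(a) = C1 + sqrt(3)*a^4/4 - a^3 + sqrt(2)*a^2/2


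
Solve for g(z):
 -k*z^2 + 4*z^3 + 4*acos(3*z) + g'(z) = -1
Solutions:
 g(z) = C1 + k*z^3/3 - z^4 - 4*z*acos(3*z) - z + 4*sqrt(1 - 9*z^2)/3


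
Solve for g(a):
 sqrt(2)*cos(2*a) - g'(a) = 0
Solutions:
 g(a) = C1 + sqrt(2)*sin(2*a)/2


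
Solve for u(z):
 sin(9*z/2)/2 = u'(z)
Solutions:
 u(z) = C1 - cos(9*z/2)/9


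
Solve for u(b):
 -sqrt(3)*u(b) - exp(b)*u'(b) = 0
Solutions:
 u(b) = C1*exp(sqrt(3)*exp(-b))


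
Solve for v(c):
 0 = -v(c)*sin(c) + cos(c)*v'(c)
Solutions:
 v(c) = C1/cos(c)


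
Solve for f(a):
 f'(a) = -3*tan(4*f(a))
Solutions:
 f(a) = -asin(C1*exp(-12*a))/4 + pi/4
 f(a) = asin(C1*exp(-12*a))/4


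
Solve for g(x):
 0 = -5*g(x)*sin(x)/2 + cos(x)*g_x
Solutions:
 g(x) = C1/cos(x)^(5/2)


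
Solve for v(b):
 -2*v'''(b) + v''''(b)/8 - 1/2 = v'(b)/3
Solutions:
 v(b) = C1 + C2*exp(b*(-2^(2/3)*(33*sqrt(17) + 1033)^(1/3) - 128*2^(1/3)/(33*sqrt(17) + 1033)^(1/3) + 32)/6)*sin(2^(1/3)*sqrt(3)*b*(-2^(1/3)*(33*sqrt(17) + 1033)^(1/3) + 128/(33*sqrt(17) + 1033)^(1/3))/6) + C3*exp(b*(-2^(2/3)*(33*sqrt(17) + 1033)^(1/3) - 128*2^(1/3)/(33*sqrt(17) + 1033)^(1/3) + 32)/6)*cos(2^(1/3)*sqrt(3)*b*(-2^(1/3)*(33*sqrt(17) + 1033)^(1/3) + 128/(33*sqrt(17) + 1033)^(1/3))/6) + C4*exp(b*(128*2^(1/3)/(33*sqrt(17) + 1033)^(1/3) + 16 + 2^(2/3)*(33*sqrt(17) + 1033)^(1/3))/3) - 3*b/2


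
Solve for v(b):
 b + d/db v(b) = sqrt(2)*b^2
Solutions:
 v(b) = C1 + sqrt(2)*b^3/3 - b^2/2


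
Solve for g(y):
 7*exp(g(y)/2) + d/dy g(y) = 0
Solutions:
 g(y) = 2*log(1/(C1 + 7*y)) + 2*log(2)


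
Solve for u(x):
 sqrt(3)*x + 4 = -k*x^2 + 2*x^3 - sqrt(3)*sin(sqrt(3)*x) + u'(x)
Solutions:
 u(x) = C1 + k*x^3/3 - x^4/2 + sqrt(3)*x^2/2 + 4*x - cos(sqrt(3)*x)


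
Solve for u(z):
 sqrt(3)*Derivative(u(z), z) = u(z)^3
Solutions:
 u(z) = -sqrt(6)*sqrt(-1/(C1 + sqrt(3)*z))/2
 u(z) = sqrt(6)*sqrt(-1/(C1 + sqrt(3)*z))/2


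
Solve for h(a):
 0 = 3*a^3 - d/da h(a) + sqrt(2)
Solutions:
 h(a) = C1 + 3*a^4/4 + sqrt(2)*a


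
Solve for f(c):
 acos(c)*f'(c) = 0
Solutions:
 f(c) = C1


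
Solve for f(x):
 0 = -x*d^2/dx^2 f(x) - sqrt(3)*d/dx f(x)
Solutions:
 f(x) = C1 + C2*x^(1 - sqrt(3))


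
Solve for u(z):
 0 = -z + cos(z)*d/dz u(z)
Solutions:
 u(z) = C1 + Integral(z/cos(z), z)


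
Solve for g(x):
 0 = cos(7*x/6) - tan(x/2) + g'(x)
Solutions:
 g(x) = C1 - 2*log(cos(x/2)) - 6*sin(7*x/6)/7


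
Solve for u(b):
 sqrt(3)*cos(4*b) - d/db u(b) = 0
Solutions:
 u(b) = C1 + sqrt(3)*sin(4*b)/4


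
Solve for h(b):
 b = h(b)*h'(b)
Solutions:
 h(b) = -sqrt(C1 + b^2)
 h(b) = sqrt(C1 + b^2)


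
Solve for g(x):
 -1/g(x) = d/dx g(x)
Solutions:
 g(x) = -sqrt(C1 - 2*x)
 g(x) = sqrt(C1 - 2*x)


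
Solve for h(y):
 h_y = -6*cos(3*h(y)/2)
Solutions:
 h(y) = -2*asin((C1 + exp(18*y))/(C1 - exp(18*y)))/3 + 2*pi/3
 h(y) = 2*asin((C1 + exp(18*y))/(C1 - exp(18*y)))/3


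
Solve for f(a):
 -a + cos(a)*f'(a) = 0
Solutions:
 f(a) = C1 + Integral(a/cos(a), a)


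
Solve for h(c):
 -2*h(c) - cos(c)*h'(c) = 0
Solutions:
 h(c) = C1*(sin(c) - 1)/(sin(c) + 1)


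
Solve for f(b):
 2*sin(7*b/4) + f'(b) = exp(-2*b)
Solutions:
 f(b) = C1 + 8*cos(7*b/4)/7 - exp(-2*b)/2


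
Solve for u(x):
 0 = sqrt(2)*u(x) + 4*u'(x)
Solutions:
 u(x) = C1*exp(-sqrt(2)*x/4)


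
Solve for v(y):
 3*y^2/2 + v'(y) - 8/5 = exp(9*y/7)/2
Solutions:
 v(y) = C1 - y^3/2 + 8*y/5 + 7*exp(9*y/7)/18


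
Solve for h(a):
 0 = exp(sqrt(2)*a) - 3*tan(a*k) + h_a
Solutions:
 h(a) = C1 + 3*Piecewise((-log(cos(a*k))/k, Ne(k, 0)), (0, True)) - sqrt(2)*exp(sqrt(2)*a)/2


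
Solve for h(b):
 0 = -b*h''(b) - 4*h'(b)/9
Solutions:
 h(b) = C1 + C2*b^(5/9)


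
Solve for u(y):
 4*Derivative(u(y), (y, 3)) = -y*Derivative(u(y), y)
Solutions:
 u(y) = C1 + Integral(C2*airyai(-2^(1/3)*y/2) + C3*airybi(-2^(1/3)*y/2), y)


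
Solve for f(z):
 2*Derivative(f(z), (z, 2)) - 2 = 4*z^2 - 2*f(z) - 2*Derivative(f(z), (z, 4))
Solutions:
 f(z) = 2*z^2 + (C1*sin(sqrt(3)*z/2) + C2*cos(sqrt(3)*z/2))*exp(-z/2) + (C3*sin(sqrt(3)*z/2) + C4*cos(sqrt(3)*z/2))*exp(z/2) - 3


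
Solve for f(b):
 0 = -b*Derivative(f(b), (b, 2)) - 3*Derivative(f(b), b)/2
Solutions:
 f(b) = C1 + C2/sqrt(b)


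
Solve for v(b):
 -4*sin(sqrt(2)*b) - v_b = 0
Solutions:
 v(b) = C1 + 2*sqrt(2)*cos(sqrt(2)*b)


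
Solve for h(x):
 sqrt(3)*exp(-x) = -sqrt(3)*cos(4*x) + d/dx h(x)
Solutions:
 h(x) = C1 + sqrt(3)*sin(4*x)/4 - sqrt(3)*exp(-x)


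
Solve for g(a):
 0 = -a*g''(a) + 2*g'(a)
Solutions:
 g(a) = C1 + C2*a^3


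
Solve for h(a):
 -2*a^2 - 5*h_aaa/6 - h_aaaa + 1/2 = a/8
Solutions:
 h(a) = C1 + C2*a + C3*a^2 + C4*exp(-5*a/6) - a^5/25 + 187*a^4/800 - 511*a^3/500


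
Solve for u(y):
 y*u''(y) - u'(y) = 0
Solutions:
 u(y) = C1 + C2*y^2


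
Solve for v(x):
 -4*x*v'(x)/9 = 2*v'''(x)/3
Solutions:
 v(x) = C1 + Integral(C2*airyai(-2^(1/3)*3^(2/3)*x/3) + C3*airybi(-2^(1/3)*3^(2/3)*x/3), x)


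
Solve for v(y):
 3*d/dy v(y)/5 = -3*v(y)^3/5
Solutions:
 v(y) = -sqrt(2)*sqrt(-1/(C1 - y))/2
 v(y) = sqrt(2)*sqrt(-1/(C1 - y))/2


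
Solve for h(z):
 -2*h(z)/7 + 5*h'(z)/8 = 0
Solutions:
 h(z) = C1*exp(16*z/35)


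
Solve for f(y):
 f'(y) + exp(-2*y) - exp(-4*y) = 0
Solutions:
 f(y) = C1 + exp(-2*y)/2 - exp(-4*y)/4


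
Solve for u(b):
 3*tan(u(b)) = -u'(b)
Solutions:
 u(b) = pi - asin(C1*exp(-3*b))
 u(b) = asin(C1*exp(-3*b))


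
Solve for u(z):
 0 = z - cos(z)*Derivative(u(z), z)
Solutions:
 u(z) = C1 + Integral(z/cos(z), z)


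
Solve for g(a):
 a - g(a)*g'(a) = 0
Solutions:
 g(a) = -sqrt(C1 + a^2)
 g(a) = sqrt(C1 + a^2)


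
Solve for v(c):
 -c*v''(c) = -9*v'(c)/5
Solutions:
 v(c) = C1 + C2*c^(14/5)


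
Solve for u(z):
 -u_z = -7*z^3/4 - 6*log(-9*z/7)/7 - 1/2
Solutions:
 u(z) = C1 + 7*z^4/16 + 6*z*log(-z)/7 + z*(-12*log(7) - 5 + 24*log(3))/14


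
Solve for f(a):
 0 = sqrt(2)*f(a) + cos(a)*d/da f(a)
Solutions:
 f(a) = C1*(sin(a) - 1)^(sqrt(2)/2)/(sin(a) + 1)^(sqrt(2)/2)


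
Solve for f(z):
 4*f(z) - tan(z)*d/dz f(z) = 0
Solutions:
 f(z) = C1*sin(z)^4


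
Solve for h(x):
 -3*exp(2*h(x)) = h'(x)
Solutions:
 h(x) = log(-sqrt(-1/(C1 - 3*x))) - log(2)/2
 h(x) = log(-1/(C1 - 3*x))/2 - log(2)/2


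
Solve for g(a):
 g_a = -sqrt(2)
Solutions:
 g(a) = C1 - sqrt(2)*a


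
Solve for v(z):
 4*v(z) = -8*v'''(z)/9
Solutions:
 v(z) = C3*exp(-6^(2/3)*z/2) + (C1*sin(3*2^(2/3)*3^(1/6)*z/4) + C2*cos(3*2^(2/3)*3^(1/6)*z/4))*exp(6^(2/3)*z/4)


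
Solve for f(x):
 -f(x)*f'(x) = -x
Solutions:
 f(x) = -sqrt(C1 + x^2)
 f(x) = sqrt(C1 + x^2)


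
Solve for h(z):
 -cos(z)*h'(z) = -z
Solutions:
 h(z) = C1 + Integral(z/cos(z), z)


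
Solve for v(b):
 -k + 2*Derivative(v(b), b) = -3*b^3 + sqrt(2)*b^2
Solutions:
 v(b) = C1 - 3*b^4/8 + sqrt(2)*b^3/6 + b*k/2


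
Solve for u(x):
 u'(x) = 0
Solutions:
 u(x) = C1


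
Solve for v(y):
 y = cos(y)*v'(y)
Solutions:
 v(y) = C1 + Integral(y/cos(y), y)


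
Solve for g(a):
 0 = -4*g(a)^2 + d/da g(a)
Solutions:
 g(a) = -1/(C1 + 4*a)


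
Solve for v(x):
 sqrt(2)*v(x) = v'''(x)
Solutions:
 v(x) = C3*exp(2^(1/6)*x) + (C1*sin(2^(1/6)*sqrt(3)*x/2) + C2*cos(2^(1/6)*sqrt(3)*x/2))*exp(-2^(1/6)*x/2)


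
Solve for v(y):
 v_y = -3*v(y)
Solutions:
 v(y) = C1*exp(-3*y)


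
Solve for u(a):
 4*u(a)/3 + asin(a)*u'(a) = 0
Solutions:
 u(a) = C1*exp(-4*Integral(1/asin(a), a)/3)


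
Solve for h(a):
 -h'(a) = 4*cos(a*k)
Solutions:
 h(a) = C1 - 4*sin(a*k)/k


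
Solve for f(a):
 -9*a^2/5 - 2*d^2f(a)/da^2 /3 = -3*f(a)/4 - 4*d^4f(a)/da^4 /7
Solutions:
 f(a) = 12*a^2/5 + (C1*sin(21^(1/4)*a*sin(atan(2*sqrt(35)/7)/2)/2) + C2*cos(21^(1/4)*a*sin(atan(2*sqrt(35)/7)/2)/2))*exp(-21^(1/4)*a*cos(atan(2*sqrt(35)/7)/2)/2) + (C3*sin(21^(1/4)*a*sin(atan(2*sqrt(35)/7)/2)/2) + C4*cos(21^(1/4)*a*sin(atan(2*sqrt(35)/7)/2)/2))*exp(21^(1/4)*a*cos(atan(2*sqrt(35)/7)/2)/2) + 64/15


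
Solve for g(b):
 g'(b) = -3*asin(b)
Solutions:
 g(b) = C1 - 3*b*asin(b) - 3*sqrt(1 - b^2)


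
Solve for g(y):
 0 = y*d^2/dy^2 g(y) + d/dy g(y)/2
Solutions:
 g(y) = C1 + C2*sqrt(y)


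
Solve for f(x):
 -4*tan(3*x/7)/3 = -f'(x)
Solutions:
 f(x) = C1 - 28*log(cos(3*x/7))/9


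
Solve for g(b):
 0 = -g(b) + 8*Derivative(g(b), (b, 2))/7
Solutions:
 g(b) = C1*exp(-sqrt(14)*b/4) + C2*exp(sqrt(14)*b/4)


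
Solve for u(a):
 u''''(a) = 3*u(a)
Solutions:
 u(a) = C1*exp(-3^(1/4)*a) + C2*exp(3^(1/4)*a) + C3*sin(3^(1/4)*a) + C4*cos(3^(1/4)*a)


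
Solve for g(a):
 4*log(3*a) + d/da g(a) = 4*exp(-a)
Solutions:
 g(a) = C1 - 4*a*log(a) + 4*a*(1 - log(3)) - 4*exp(-a)


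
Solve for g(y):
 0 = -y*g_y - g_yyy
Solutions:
 g(y) = C1 + Integral(C2*airyai(-y) + C3*airybi(-y), y)


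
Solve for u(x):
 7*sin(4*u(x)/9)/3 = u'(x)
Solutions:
 -7*x/3 + 9*log(cos(4*u(x)/9) - 1)/8 - 9*log(cos(4*u(x)/9) + 1)/8 = C1


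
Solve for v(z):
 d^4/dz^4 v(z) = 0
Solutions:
 v(z) = C1 + C2*z + C3*z^2 + C4*z^3


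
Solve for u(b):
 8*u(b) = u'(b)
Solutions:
 u(b) = C1*exp(8*b)


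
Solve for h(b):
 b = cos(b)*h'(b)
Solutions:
 h(b) = C1 + Integral(b/cos(b), b)


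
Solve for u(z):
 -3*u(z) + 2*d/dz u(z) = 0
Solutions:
 u(z) = C1*exp(3*z/2)


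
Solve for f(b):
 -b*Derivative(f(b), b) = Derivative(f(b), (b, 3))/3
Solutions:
 f(b) = C1 + Integral(C2*airyai(-3^(1/3)*b) + C3*airybi(-3^(1/3)*b), b)


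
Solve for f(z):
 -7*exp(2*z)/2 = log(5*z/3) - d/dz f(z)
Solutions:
 f(z) = C1 + z*log(z) + z*(-log(3) - 1 + log(5)) + 7*exp(2*z)/4


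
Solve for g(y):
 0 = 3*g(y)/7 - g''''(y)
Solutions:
 g(y) = C1*exp(-3^(1/4)*7^(3/4)*y/7) + C2*exp(3^(1/4)*7^(3/4)*y/7) + C3*sin(3^(1/4)*7^(3/4)*y/7) + C4*cos(3^(1/4)*7^(3/4)*y/7)


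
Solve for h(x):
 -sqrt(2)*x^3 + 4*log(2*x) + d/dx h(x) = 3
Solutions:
 h(x) = C1 + sqrt(2)*x^4/4 - 4*x*log(x) - x*log(16) + 7*x


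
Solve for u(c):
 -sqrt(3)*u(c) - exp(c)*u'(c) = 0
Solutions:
 u(c) = C1*exp(sqrt(3)*exp(-c))


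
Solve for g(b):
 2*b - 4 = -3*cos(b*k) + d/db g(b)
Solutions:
 g(b) = C1 + b^2 - 4*b + 3*sin(b*k)/k


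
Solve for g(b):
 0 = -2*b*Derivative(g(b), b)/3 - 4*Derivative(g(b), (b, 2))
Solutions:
 g(b) = C1 + C2*erf(sqrt(3)*b/6)


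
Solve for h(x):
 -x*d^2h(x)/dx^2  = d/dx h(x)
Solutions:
 h(x) = C1 + C2*log(x)


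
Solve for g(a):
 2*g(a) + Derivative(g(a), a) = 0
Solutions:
 g(a) = C1*exp(-2*a)


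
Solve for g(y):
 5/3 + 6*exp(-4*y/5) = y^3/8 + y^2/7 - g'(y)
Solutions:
 g(y) = C1 + y^4/32 + y^3/21 - 5*y/3 + 15*exp(-4*y/5)/2


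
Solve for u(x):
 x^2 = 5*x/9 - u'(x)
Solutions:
 u(x) = C1 - x^3/3 + 5*x^2/18


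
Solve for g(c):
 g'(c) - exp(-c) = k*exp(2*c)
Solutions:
 g(c) = C1 + k*exp(2*c)/2 - exp(-c)


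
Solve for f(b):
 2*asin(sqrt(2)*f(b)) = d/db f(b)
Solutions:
 Integral(1/asin(sqrt(2)*_y), (_y, f(b))) = C1 + 2*b


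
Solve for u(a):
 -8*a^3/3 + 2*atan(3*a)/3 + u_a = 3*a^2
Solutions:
 u(a) = C1 + 2*a^4/3 + a^3 - 2*a*atan(3*a)/3 + log(9*a^2 + 1)/9


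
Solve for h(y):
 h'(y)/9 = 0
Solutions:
 h(y) = C1


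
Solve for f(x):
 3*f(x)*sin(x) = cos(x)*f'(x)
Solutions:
 f(x) = C1/cos(x)^3


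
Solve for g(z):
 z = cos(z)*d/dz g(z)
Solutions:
 g(z) = C1 + Integral(z/cos(z), z)


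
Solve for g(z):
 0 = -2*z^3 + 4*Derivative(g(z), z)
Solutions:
 g(z) = C1 + z^4/8


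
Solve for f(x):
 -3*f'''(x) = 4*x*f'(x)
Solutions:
 f(x) = C1 + Integral(C2*airyai(-6^(2/3)*x/3) + C3*airybi(-6^(2/3)*x/3), x)


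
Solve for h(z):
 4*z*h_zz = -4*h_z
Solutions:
 h(z) = C1 + C2*log(z)


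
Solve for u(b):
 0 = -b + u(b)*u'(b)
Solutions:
 u(b) = -sqrt(C1 + b^2)
 u(b) = sqrt(C1 + b^2)


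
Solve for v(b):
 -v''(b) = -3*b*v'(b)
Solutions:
 v(b) = C1 + C2*erfi(sqrt(6)*b/2)


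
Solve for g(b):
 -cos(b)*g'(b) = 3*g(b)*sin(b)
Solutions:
 g(b) = C1*cos(b)^3


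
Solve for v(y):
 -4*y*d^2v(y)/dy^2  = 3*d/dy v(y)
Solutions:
 v(y) = C1 + C2*y^(1/4)


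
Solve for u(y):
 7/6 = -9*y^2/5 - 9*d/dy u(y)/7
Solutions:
 u(y) = C1 - 7*y^3/15 - 49*y/54


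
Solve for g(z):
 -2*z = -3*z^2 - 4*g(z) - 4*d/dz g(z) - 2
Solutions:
 g(z) = C1*exp(-z) - 3*z^2/4 + 2*z - 5/2


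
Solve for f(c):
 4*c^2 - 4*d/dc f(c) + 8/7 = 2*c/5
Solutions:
 f(c) = C1 + c^3/3 - c^2/20 + 2*c/7


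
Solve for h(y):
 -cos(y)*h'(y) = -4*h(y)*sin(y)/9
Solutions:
 h(y) = C1/cos(y)^(4/9)


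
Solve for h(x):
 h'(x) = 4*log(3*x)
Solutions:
 h(x) = C1 + 4*x*log(x) - 4*x + x*log(81)


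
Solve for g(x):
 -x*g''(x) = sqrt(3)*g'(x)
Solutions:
 g(x) = C1 + C2*x^(1 - sqrt(3))


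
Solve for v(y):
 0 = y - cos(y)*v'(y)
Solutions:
 v(y) = C1 + Integral(y/cos(y), y)


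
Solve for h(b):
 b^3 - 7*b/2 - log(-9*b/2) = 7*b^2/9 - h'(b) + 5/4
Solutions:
 h(b) = C1 - b^4/4 + 7*b^3/27 + 7*b^2/4 + b*log(-b) + b*(-log(2) + 1/4 + 2*log(3))


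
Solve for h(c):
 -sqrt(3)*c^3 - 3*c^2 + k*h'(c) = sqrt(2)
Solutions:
 h(c) = C1 + sqrt(3)*c^4/(4*k) + c^3/k + sqrt(2)*c/k


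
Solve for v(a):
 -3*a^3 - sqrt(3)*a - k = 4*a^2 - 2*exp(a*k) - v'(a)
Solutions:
 v(a) = C1 + 3*a^4/4 + 4*a^3/3 + sqrt(3)*a^2/2 + a*k - 2*exp(a*k)/k


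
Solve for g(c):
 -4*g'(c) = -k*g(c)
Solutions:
 g(c) = C1*exp(c*k/4)


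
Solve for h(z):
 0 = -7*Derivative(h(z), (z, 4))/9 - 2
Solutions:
 h(z) = C1 + C2*z + C3*z^2 + C4*z^3 - 3*z^4/28


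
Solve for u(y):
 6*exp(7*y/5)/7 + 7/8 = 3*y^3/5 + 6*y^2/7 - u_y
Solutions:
 u(y) = C1 + 3*y^4/20 + 2*y^3/7 - 7*y/8 - 30*exp(7*y/5)/49


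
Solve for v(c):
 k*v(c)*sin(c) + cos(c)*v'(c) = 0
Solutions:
 v(c) = C1*exp(k*log(cos(c)))


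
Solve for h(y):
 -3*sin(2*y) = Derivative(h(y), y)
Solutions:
 h(y) = C1 + 3*cos(2*y)/2


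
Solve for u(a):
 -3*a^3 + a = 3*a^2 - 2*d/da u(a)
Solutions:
 u(a) = C1 + 3*a^4/8 + a^3/2 - a^2/4


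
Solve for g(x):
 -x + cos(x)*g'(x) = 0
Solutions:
 g(x) = C1 + Integral(x/cos(x), x)


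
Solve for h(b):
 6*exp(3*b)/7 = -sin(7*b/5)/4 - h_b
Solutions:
 h(b) = C1 - 2*exp(3*b)/7 + 5*cos(7*b/5)/28


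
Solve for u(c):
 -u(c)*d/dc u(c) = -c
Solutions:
 u(c) = -sqrt(C1 + c^2)
 u(c) = sqrt(C1 + c^2)


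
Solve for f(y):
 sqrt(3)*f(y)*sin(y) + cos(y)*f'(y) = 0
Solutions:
 f(y) = C1*cos(y)^(sqrt(3))


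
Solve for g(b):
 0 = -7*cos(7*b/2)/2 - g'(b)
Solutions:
 g(b) = C1 - sin(7*b/2)


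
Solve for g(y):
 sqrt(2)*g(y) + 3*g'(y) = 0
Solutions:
 g(y) = C1*exp(-sqrt(2)*y/3)


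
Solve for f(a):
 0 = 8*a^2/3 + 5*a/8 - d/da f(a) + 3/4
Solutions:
 f(a) = C1 + 8*a^3/9 + 5*a^2/16 + 3*a/4


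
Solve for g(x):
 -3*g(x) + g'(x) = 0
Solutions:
 g(x) = C1*exp(3*x)


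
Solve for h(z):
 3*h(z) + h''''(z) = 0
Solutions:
 h(z) = (C1*sin(sqrt(2)*3^(1/4)*z/2) + C2*cos(sqrt(2)*3^(1/4)*z/2))*exp(-sqrt(2)*3^(1/4)*z/2) + (C3*sin(sqrt(2)*3^(1/4)*z/2) + C4*cos(sqrt(2)*3^(1/4)*z/2))*exp(sqrt(2)*3^(1/4)*z/2)


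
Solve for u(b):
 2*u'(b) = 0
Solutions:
 u(b) = C1


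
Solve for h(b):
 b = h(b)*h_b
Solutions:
 h(b) = -sqrt(C1 + b^2)
 h(b) = sqrt(C1 + b^2)


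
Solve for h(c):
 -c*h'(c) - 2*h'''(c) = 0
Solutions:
 h(c) = C1 + Integral(C2*airyai(-2^(2/3)*c/2) + C3*airybi(-2^(2/3)*c/2), c)


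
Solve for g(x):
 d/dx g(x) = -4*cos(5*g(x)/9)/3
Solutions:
 4*x/3 - 9*log(sin(5*g(x)/9) - 1)/10 + 9*log(sin(5*g(x)/9) + 1)/10 = C1


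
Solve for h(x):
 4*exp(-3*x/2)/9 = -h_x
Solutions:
 h(x) = C1 + 8*exp(-3*x/2)/27


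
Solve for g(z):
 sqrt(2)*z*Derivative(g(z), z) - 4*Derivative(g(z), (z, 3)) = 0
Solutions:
 g(z) = C1 + Integral(C2*airyai(sqrt(2)*z/2) + C3*airybi(sqrt(2)*z/2), z)


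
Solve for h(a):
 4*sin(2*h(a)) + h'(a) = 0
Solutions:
 h(a) = pi - acos((-C1 - exp(16*a))/(C1 - exp(16*a)))/2
 h(a) = acos((-C1 - exp(16*a))/(C1 - exp(16*a)))/2


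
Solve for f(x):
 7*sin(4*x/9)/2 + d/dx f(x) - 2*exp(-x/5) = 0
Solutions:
 f(x) = C1 + 63*cos(4*x/9)/8 - 10*exp(-x/5)


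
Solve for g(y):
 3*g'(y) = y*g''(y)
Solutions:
 g(y) = C1 + C2*y^4


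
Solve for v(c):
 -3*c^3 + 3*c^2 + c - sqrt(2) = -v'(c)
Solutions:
 v(c) = C1 + 3*c^4/4 - c^3 - c^2/2 + sqrt(2)*c


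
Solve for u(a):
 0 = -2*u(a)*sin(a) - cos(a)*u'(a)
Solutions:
 u(a) = C1*cos(a)^2


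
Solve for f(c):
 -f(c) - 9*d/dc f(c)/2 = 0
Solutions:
 f(c) = C1*exp(-2*c/9)


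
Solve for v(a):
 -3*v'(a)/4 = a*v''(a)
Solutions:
 v(a) = C1 + C2*a^(1/4)


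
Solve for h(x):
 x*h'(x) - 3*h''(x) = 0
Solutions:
 h(x) = C1 + C2*erfi(sqrt(6)*x/6)


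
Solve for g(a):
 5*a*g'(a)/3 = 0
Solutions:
 g(a) = C1


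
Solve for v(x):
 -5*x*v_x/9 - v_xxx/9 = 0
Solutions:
 v(x) = C1 + Integral(C2*airyai(-5^(1/3)*x) + C3*airybi(-5^(1/3)*x), x)


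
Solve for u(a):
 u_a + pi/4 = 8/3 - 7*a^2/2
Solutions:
 u(a) = C1 - 7*a^3/6 - pi*a/4 + 8*a/3


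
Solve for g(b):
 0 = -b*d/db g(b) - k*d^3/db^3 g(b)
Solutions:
 g(b) = C1 + Integral(C2*airyai(b*(-1/k)^(1/3)) + C3*airybi(b*(-1/k)^(1/3)), b)


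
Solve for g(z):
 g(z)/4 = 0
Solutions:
 g(z) = 0


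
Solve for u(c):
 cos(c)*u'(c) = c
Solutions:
 u(c) = C1 + Integral(c/cos(c), c)


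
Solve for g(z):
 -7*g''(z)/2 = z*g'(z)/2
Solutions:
 g(z) = C1 + C2*erf(sqrt(14)*z/14)


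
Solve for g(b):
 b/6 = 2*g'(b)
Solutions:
 g(b) = C1 + b^2/24


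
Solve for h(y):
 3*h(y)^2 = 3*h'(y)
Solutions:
 h(y) = -1/(C1 + y)


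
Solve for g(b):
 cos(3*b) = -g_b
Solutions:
 g(b) = C1 - sin(3*b)/3


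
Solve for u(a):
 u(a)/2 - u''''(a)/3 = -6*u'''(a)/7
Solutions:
 u(a) = C1*exp(a*(9 - 7*sqrt(-2*7^(2/3)/(-243 + sqrt(78257))^(1/3) + 7^(1/3)*(-243 + sqrt(78257))^(1/3)/7 + 81/49))/14)*sin(a*sqrt(-162/49 - 2*7^(2/3)/(-243 + sqrt(78257))^(1/3) + 7^(1/3)*(-243 + sqrt(78257))^(1/3)/7 + 1458/(343*sqrt(-2*7^(2/3)/(-243 + sqrt(78257))^(1/3) + 7^(1/3)*(-243 + sqrt(78257))^(1/3)/7 + 81/49)))/2) + C2*exp(a*(9 - 7*sqrt(-2*7^(2/3)/(-243 + sqrt(78257))^(1/3) + 7^(1/3)*(-243 + sqrt(78257))^(1/3)/7 + 81/49))/14)*cos(a*sqrt(-162/49 - 2*7^(2/3)/(-243 + sqrt(78257))^(1/3) + 7^(1/3)*(-243 + sqrt(78257))^(1/3)/7 + 1458/(343*sqrt(-2*7^(2/3)/(-243 + sqrt(78257))^(1/3) + 7^(1/3)*(-243 + sqrt(78257))^(1/3)/7 + 81/49)))/2) + C3*exp(a*(7*sqrt(-2*7^(2/3)/(-243 + sqrt(78257))^(1/3) + 7^(1/3)*(-243 + sqrt(78257))^(1/3)/7 + 81/49) + 9 + 7*sqrt(-7^(1/3)*(-243 + sqrt(78257))^(1/3)/7 + 2*7^(2/3)/(-243 + sqrt(78257))^(1/3) + 162/49 + 1458/(343*sqrt(-2*7^(2/3)/(-243 + sqrt(78257))^(1/3) + 7^(1/3)*(-243 + sqrt(78257))^(1/3)/7 + 81/49))))/14) + C4*exp(a*(-7*sqrt(-7^(1/3)*(-243 + sqrt(78257))^(1/3)/7 + 2*7^(2/3)/(-243 + sqrt(78257))^(1/3) + 162/49 + 1458/(343*sqrt(-2*7^(2/3)/(-243 + sqrt(78257))^(1/3) + 7^(1/3)*(-243 + sqrt(78257))^(1/3)/7 + 81/49))) + 7*sqrt(-2*7^(2/3)/(-243 + sqrt(78257))^(1/3) + 7^(1/3)*(-243 + sqrt(78257))^(1/3)/7 + 81/49) + 9)/14)


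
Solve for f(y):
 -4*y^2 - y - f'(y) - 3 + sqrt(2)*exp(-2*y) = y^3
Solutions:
 f(y) = C1 - y^4/4 - 4*y^3/3 - y^2/2 - 3*y - sqrt(2)*exp(-2*y)/2


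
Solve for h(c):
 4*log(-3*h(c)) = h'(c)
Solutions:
 -Integral(1/(log(-_y) + log(3)), (_y, h(c)))/4 = C1 - c


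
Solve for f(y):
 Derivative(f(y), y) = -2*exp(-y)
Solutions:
 f(y) = C1 + 2*exp(-y)


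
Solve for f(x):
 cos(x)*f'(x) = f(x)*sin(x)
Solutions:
 f(x) = C1/cos(x)


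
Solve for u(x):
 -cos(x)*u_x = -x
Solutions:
 u(x) = C1 + Integral(x/cos(x), x)


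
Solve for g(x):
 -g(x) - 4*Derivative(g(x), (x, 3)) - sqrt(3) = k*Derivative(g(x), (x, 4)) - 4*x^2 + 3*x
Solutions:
 g(x) = C1*exp(x*Piecewise((-sqrt(-2*2^(1/3)*(-1/k^3)^(1/3) + 4/k^2)/2 - sqrt(2*2^(1/3)*(-1/k^3)^(1/3) + 8/k^2 + 16/(k^3*sqrt(-2*2^(1/3)*(-1/k^3)^(1/3) + 4/k^2)))/2 - 1/k, Eq(1/k, 0)), (-sqrt(2*(sqrt(-1/(27*k^3) + k^(-6)) + k^(-3))^(1/3) + 2/(3*k*(sqrt(-1/(27*k^3) + k^(-6)) + k^(-3))^(1/3)) + 4/k^2)/2 - sqrt(-2*(sqrt(-1/(27*k^3) + k^(-6)) + k^(-3))^(1/3) - 2/(3*k*(sqrt(-1/(27*k^3) + k^(-6)) + k^(-3))^(1/3)) + 8/k^2 + 16/(k^3*sqrt(2*(sqrt(-1/(27*k^3) + k^(-6)) + k^(-3))^(1/3) + 2/(3*k*(sqrt(-1/(27*k^3) + k^(-6)) + k^(-3))^(1/3)) + 4/k^2)))/2 - 1/k, True))) + C2*exp(x*Piecewise((-sqrt(-2*2^(1/3)*(-1/k^3)^(1/3) + 4/k^2)/2 + sqrt(2*2^(1/3)*(-1/k^3)^(1/3) + 8/k^2 + 16/(k^3*sqrt(-2*2^(1/3)*(-1/k^3)^(1/3) + 4/k^2)))/2 - 1/k, Eq(1/k, 0)), (-sqrt(2*(sqrt(-1/(27*k^3) + k^(-6)) + k^(-3))^(1/3) + 2/(3*k*(sqrt(-1/(27*k^3) + k^(-6)) + k^(-3))^(1/3)) + 4/k^2)/2 + sqrt(-2*(sqrt(-1/(27*k^3) + k^(-6)) + k^(-3))^(1/3) - 2/(3*k*(sqrt(-1/(27*k^3) + k^(-6)) + k^(-3))^(1/3)) + 8/k^2 + 16/(k^3*sqrt(2*(sqrt(-1/(27*k^3) + k^(-6)) + k^(-3))^(1/3) + 2/(3*k*(sqrt(-1/(27*k^3) + k^(-6)) + k^(-3))^(1/3)) + 4/k^2)))/2 - 1/k, True))) + C3*exp(x*Piecewise((sqrt(-2*2^(1/3)*(-1/k^3)^(1/3) + 4/k^2)/2 - sqrt(2*2^(1/3)*(-1/k^3)^(1/3) + 8/k^2 - 16/(k^3*sqrt(-2*2^(1/3)*(-1/k^3)^(1/3) + 4/k^2)))/2 - 1/k, Eq(1/k, 0)), (sqrt(2*(sqrt(-1/(27*k^3) + k^(-6)) + k^(-3))^(1/3) + 2/(3*k*(sqrt(-1/(27*k^3) + k^(-6)) + k^(-3))^(1/3)) + 4/k^2)/2 - sqrt(-2*(sqrt(-1/(27*k^3) + k^(-6)) + k^(-3))^(1/3) - 2/(3*k*(sqrt(-1/(27*k^3) + k^(-6)) + k^(-3))^(1/3)) + 8/k^2 - 16/(k^3*sqrt(2*(sqrt(-1/(27*k^3) + k^(-6)) + k^(-3))^(1/3) + 2/(3*k*(sqrt(-1/(27*k^3) + k^(-6)) + k^(-3))^(1/3)) + 4/k^2)))/2 - 1/k, True))) + C4*exp(x*Piecewise((sqrt(-2*2^(1/3)*(-1/k^3)^(1/3) + 4/k^2)/2 + sqrt(2*2^(1/3)*(-1/k^3)^(1/3) + 8/k^2 - 16/(k^3*sqrt(-2*2^(1/3)*(-1/k^3)^(1/3) + 4/k^2)))/2 - 1/k, Eq(1/k, 0)), (sqrt(2*(sqrt(-1/(27*k^3) + k^(-6)) + k^(-3))^(1/3) + 2/(3*k*(sqrt(-1/(27*k^3) + k^(-6)) + k^(-3))^(1/3)) + 4/k^2)/2 + sqrt(-2*(sqrt(-1/(27*k^3) + k^(-6)) + k^(-3))^(1/3) - 2/(3*k*(sqrt(-1/(27*k^3) + k^(-6)) + k^(-3))^(1/3)) + 8/k^2 - 16/(k^3*sqrt(2*(sqrt(-1/(27*k^3) + k^(-6)) + k^(-3))^(1/3) + 2/(3*k*(sqrt(-1/(27*k^3) + k^(-6)) + k^(-3))^(1/3)) + 4/k^2)))/2 - 1/k, True))) + 4*x^2 - 3*x - sqrt(3)


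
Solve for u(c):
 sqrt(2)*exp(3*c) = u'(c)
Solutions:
 u(c) = C1 + sqrt(2)*exp(3*c)/3


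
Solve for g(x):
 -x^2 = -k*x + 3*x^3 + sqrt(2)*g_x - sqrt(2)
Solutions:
 g(x) = C1 + sqrt(2)*k*x^2/4 - 3*sqrt(2)*x^4/8 - sqrt(2)*x^3/6 + x


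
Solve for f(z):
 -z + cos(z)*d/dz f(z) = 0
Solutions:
 f(z) = C1 + Integral(z/cos(z), z)


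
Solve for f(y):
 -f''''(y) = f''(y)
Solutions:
 f(y) = C1 + C2*y + C3*sin(y) + C4*cos(y)


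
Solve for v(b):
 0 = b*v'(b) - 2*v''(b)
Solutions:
 v(b) = C1 + C2*erfi(b/2)


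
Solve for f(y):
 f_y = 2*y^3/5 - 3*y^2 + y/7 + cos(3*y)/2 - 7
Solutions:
 f(y) = C1 + y^4/10 - y^3 + y^2/14 - 7*y + sin(3*y)/6


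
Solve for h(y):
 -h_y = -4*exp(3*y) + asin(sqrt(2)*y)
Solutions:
 h(y) = C1 - y*asin(sqrt(2)*y) - sqrt(2)*sqrt(1 - 2*y^2)/2 + 4*exp(3*y)/3


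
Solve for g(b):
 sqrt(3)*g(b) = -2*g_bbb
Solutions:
 g(b) = C3*exp(-2^(2/3)*3^(1/6)*b/2) + (C1*sin(6^(2/3)*b/4) + C2*cos(6^(2/3)*b/4))*exp(2^(2/3)*3^(1/6)*b/4)


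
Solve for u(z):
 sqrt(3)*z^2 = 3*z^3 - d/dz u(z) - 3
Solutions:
 u(z) = C1 + 3*z^4/4 - sqrt(3)*z^3/3 - 3*z


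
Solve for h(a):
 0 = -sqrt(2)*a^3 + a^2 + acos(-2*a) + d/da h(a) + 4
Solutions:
 h(a) = C1 + sqrt(2)*a^4/4 - a^3/3 - a*acos(-2*a) - 4*a - sqrt(1 - 4*a^2)/2


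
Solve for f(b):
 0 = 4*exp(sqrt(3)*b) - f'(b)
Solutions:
 f(b) = C1 + 4*sqrt(3)*exp(sqrt(3)*b)/3


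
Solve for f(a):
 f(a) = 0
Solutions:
 f(a) = 0


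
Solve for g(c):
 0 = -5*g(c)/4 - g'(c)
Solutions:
 g(c) = C1*exp(-5*c/4)


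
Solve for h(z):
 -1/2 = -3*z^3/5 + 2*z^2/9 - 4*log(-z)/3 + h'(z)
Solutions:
 h(z) = C1 + 3*z^4/20 - 2*z^3/27 + 4*z*log(-z)/3 - 11*z/6


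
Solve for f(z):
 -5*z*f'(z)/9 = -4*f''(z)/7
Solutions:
 f(z) = C1 + C2*erfi(sqrt(70)*z/12)


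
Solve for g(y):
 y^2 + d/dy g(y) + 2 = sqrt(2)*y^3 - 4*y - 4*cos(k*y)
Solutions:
 g(y) = C1 + sqrt(2)*y^4/4 - y^3/3 - 2*y^2 - 2*y - 4*sin(k*y)/k


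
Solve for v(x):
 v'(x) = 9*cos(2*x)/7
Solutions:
 v(x) = C1 + 9*sin(2*x)/14


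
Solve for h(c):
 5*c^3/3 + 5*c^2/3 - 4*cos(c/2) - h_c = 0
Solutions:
 h(c) = C1 + 5*c^4/12 + 5*c^3/9 - 8*sin(c/2)


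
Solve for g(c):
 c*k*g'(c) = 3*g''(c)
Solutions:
 g(c) = Piecewise((-sqrt(6)*sqrt(pi)*C1*erf(sqrt(6)*c*sqrt(-k)/6)/(2*sqrt(-k)) - C2, (k > 0) | (k < 0)), (-C1*c - C2, True))


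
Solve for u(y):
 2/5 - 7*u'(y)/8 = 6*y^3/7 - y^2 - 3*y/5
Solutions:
 u(y) = C1 - 12*y^4/49 + 8*y^3/21 + 12*y^2/35 + 16*y/35


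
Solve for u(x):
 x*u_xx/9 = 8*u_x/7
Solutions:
 u(x) = C1 + C2*x^(79/7)


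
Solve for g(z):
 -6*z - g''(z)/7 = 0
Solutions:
 g(z) = C1 + C2*z - 7*z^3


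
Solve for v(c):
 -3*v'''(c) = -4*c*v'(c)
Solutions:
 v(c) = C1 + Integral(C2*airyai(6^(2/3)*c/3) + C3*airybi(6^(2/3)*c/3), c)


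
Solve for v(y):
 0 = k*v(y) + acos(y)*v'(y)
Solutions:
 v(y) = C1*exp(-k*Integral(1/acos(y), y))


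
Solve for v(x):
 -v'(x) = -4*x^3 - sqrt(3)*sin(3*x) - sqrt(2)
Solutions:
 v(x) = C1 + x^4 + sqrt(2)*x - sqrt(3)*cos(3*x)/3


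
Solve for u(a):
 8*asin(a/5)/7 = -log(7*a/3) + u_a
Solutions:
 u(a) = C1 + a*log(a) + 8*a*asin(a/5)/7 - a*log(3) - a + a*log(7) + 8*sqrt(25 - a^2)/7


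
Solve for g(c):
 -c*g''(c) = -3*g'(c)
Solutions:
 g(c) = C1 + C2*c^4


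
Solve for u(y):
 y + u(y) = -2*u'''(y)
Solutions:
 u(y) = C3*exp(-2^(2/3)*y/2) - y + (C1*sin(2^(2/3)*sqrt(3)*y/4) + C2*cos(2^(2/3)*sqrt(3)*y/4))*exp(2^(2/3)*y/4)


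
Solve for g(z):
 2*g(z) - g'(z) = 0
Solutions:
 g(z) = C1*exp(2*z)


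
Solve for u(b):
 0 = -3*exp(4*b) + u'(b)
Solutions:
 u(b) = C1 + 3*exp(4*b)/4


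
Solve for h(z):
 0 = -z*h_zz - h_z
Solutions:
 h(z) = C1 + C2*log(z)


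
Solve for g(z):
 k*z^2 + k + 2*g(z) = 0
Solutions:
 g(z) = k*(-z^2 - 1)/2


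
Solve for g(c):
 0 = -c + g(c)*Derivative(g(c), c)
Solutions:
 g(c) = -sqrt(C1 + c^2)
 g(c) = sqrt(C1 + c^2)


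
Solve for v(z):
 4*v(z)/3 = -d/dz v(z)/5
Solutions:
 v(z) = C1*exp(-20*z/3)


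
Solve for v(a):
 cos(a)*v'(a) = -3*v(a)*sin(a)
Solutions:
 v(a) = C1*cos(a)^3


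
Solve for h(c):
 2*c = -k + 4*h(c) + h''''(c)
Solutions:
 h(c) = c/2 + k/4 + (C1*sin(c) + C2*cos(c))*exp(-c) + (C3*sin(c) + C4*cos(c))*exp(c)


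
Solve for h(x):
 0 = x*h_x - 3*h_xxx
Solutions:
 h(x) = C1 + Integral(C2*airyai(3^(2/3)*x/3) + C3*airybi(3^(2/3)*x/3), x)


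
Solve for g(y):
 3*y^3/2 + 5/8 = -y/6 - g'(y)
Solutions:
 g(y) = C1 - 3*y^4/8 - y^2/12 - 5*y/8


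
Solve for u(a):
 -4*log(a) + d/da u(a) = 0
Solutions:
 u(a) = C1 + 4*a*log(a) - 4*a


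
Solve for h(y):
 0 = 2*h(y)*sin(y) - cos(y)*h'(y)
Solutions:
 h(y) = C1/cos(y)^2


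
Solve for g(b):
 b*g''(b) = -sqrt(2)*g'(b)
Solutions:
 g(b) = C1 + C2*b^(1 - sqrt(2))
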